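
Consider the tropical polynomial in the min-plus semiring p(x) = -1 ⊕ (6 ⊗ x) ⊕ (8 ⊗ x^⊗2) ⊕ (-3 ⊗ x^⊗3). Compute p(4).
p(4) = -1

A tropical monomial a ⊗ x^⊗i evaluates to a + i · x. Evaluating each term at x = 4:
  Term 0 contributes -1 + 0 · 4 = -1
  Term 1 contributes 6 + 1 · 4 = 10
  Term 2 contributes 8 + 2 · 4 = 16
  Term 3 contributes -3 + 3 · 4 = 9
p(4) = ⊕ of these = min[-1, 10, 16, 9] = -1.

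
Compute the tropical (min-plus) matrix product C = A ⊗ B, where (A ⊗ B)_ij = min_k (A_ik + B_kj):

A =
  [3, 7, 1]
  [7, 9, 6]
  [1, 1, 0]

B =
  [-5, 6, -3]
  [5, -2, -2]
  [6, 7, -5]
A ⊗ B =
  [-2, 5, -4]
  [2, 7, 1]
  [-4, -1, -5]

Apply the min-plus product entry-by-entry:
  C[0][0] = min over k of (A[0][0] + B[0][0] = 3 + -5 = -2, A[0][1] + B[1][0] = 7 + 5 = 12, A[0][2] + B[2][0] = 1 + 6 = 7) = -2 (attained at k = 0)
  C[0][1] = min over k of (A[0][0] + B[0][1] = 3 + 6 = 9, A[0][1] + B[1][1] = 7 + -2 = 5, A[0][2] + B[2][1] = 1 + 7 = 8) = 5 (attained at k = 1)
  C[0][2] = min over k of (A[0][0] + B[0][2] = 3 + -3 = 0, A[0][1] + B[1][2] = 7 + -2 = 5, A[0][2] + B[2][2] = 1 + -5 = -4) = -4 (attained at k = 2)
  C[1][0] = min over k of (A[1][0] + B[0][0] = 7 + -5 = 2, A[1][1] + B[1][0] = 9 + 5 = 14, A[1][2] + B[2][0] = 6 + 6 = 12) = 2 (attained at k = 0)
  C[1][1] = min over k of (A[1][0] + B[0][1] = 7 + 6 = 13, A[1][1] + B[1][1] = 9 + -2 = 7, A[1][2] + B[2][1] = 6 + 7 = 13) = 7 (attained at k = 1)
  C[1][2] = min over k of (A[1][0] + B[0][2] = 7 + -3 = 4, A[1][1] + B[1][2] = 9 + -2 = 7, A[1][2] + B[2][2] = 6 + -5 = 1) = 1 (attained at k = 2)
  C[2][0] = min over k of (A[2][0] + B[0][0] = 1 + -5 = -4, A[2][1] + B[1][0] = 1 + 5 = 6, A[2][2] + B[2][0] = 0 + 6 = 6) = -4 (attained at k = 0)
  C[2][1] = min over k of (A[2][0] + B[0][1] = 1 + 6 = 7, A[2][1] + B[1][1] = 1 + -2 = -1, A[2][2] + B[2][1] = 0 + 7 = 7) = -1 (attained at k = 1)
  C[2][2] = min over k of (A[2][0] + B[0][2] = 1 + -3 = -2, A[2][1] + B[1][2] = 1 + -2 = -1, A[2][2] + B[2][2] = 0 + -5 = -5) = -5 (attained at k = 2)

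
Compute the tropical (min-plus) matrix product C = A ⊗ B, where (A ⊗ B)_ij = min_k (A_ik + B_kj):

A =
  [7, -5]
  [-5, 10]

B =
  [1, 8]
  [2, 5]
A ⊗ B =
  [-3, 0]
  [-4, 3]

Apply the min-plus product entry-by-entry:
  C[0][0] = min over k of (A[0][0] + B[0][0] = 7 + 1 = 8, A[0][1] + B[1][0] = -5 + 2 = -3) = -3 (attained at k = 1)
  C[0][1] = min over k of (A[0][0] + B[0][1] = 7 + 8 = 15, A[0][1] + B[1][1] = -5 + 5 = 0) = 0 (attained at k = 1)
  C[1][0] = min over k of (A[1][0] + B[0][0] = -5 + 1 = -4, A[1][1] + B[1][0] = 10 + 2 = 12) = -4 (attained at k = 0)
  C[1][1] = min over k of (A[1][0] + B[0][1] = -5 + 8 = 3, A[1][1] + B[1][1] = 10 + 5 = 15) = 3 (attained at k = 0)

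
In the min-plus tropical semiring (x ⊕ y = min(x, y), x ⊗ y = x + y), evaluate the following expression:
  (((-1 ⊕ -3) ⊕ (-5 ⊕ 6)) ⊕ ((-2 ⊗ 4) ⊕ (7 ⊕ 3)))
(((-1 ⊕ -3) ⊕ (-5 ⊕ 6)) ⊕ ((-2 ⊗ 4) ⊕ (7 ⊕ 3))) = -5

Expand innermost to outermost. Recall ⊕ takes the minimum of its arguments and ⊗ takes their sum. Working out the expression (((-1 ⊕ -3) ⊕ (-5 ⊕ 6)) ⊕ ((-2 ⊗ 4) ⊕ (7 ⊕ 3))) gives -5.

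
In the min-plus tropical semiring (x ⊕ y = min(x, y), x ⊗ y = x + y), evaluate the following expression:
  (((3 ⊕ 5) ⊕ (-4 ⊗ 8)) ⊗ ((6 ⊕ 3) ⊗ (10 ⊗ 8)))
(((3 ⊕ 5) ⊕ (-4 ⊗ 8)) ⊗ ((6 ⊕ 3) ⊗ (10 ⊗ 8))) = 24

Expand innermost to outermost. Recall ⊕ takes the minimum of its arguments and ⊗ takes their sum. Working out the expression (((3 ⊕ 5) ⊕ (-4 ⊗ 8)) ⊗ ((6 ⊕ 3) ⊗ (10 ⊗ 8))) gives 24.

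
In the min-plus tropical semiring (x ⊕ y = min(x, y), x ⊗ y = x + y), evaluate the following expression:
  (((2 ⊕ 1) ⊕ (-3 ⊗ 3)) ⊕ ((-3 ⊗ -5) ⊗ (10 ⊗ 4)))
(((2 ⊕ 1) ⊕ (-3 ⊗ 3)) ⊕ ((-3 ⊗ -5) ⊗ (10 ⊗ 4))) = 0

Expand innermost to outermost. Recall ⊕ takes the minimum of its arguments and ⊗ takes their sum. Working out the expression (((2 ⊕ 1) ⊕ (-3 ⊗ 3)) ⊕ ((-3 ⊗ -5) ⊗ (10 ⊗ 4))) gives 0.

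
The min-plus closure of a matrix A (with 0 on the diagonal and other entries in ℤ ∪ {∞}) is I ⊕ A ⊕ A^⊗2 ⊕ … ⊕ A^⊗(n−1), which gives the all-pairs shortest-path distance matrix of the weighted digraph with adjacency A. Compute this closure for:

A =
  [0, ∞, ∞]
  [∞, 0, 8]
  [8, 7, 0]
Closure =
  [0, ∞, ∞]
  [16, 0, 8]
  [8, 7, 0]

This is the Floyd-Warshall all-pairs shortest-path computation. For each intermediate vertex k = 0, 1, …, 2, update dist[i][j] ← min(dist[i][j], dist[i][k] + dist[k][j]). The final matrix gives, for each (i, j), the minimum total weight of any directed path from i to j (possibly empty when i = j).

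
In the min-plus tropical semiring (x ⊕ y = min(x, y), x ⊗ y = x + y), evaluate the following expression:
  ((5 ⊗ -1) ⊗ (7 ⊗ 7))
((5 ⊗ -1) ⊗ (7 ⊗ 7)) = 18

Expand innermost to outermost. Recall ⊕ takes the minimum of its arguments and ⊗ takes their sum. Working out the expression ((5 ⊗ -1) ⊗ (7 ⊗ 7)) gives 18.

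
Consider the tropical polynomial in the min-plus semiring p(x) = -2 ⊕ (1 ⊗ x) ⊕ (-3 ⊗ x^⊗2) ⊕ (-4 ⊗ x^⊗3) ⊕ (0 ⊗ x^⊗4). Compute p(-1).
p(-1) = -7

A tropical monomial a ⊗ x^⊗i evaluates to a + i · x. Evaluating each term at x = -1:
  Term 0 contributes -2 + 0 · -1 = -2
  Term 1 contributes 1 + 1 · -1 = 0
  Term 2 contributes -3 + 2 · -1 = -5
  Term 3 contributes -4 + 3 · -1 = -7
  Term 4 contributes 0 + 4 · -1 = -4
p(-1) = ⊕ of these = min[-2, 0, -5, -7, -4] = -7.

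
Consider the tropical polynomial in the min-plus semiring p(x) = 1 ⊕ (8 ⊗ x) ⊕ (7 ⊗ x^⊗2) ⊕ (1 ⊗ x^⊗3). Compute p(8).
p(8) = 1

A tropical monomial a ⊗ x^⊗i evaluates to a + i · x. Evaluating each term at x = 8:
  Term 0 contributes 1 + 0 · 8 = 1
  Term 1 contributes 8 + 1 · 8 = 16
  Term 2 contributes 7 + 2 · 8 = 23
  Term 3 contributes 1 + 3 · 8 = 25
p(8) = ⊕ of these = min[1, 16, 23, 25] = 1.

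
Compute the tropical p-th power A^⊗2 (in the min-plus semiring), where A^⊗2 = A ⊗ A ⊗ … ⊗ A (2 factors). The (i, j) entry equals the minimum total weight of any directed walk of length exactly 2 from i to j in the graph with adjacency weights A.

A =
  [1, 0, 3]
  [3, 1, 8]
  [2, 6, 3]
A^⊗2 =
  [2, 1, 4]
  [4, 2, 6]
  [3, 2, 5]

Each entry (A^⊗2)_ij equals the minimum over all length-2 walks i = v_0 → v_1 → … → v_2 = j of Σ_t A[v_t][v_{t+1}]. For example, for (i, j) = (0, 2) we minimise over 3 possible intermediate vertex sequences; the minimum is 4, attained along the walk 0 → 0 → 2.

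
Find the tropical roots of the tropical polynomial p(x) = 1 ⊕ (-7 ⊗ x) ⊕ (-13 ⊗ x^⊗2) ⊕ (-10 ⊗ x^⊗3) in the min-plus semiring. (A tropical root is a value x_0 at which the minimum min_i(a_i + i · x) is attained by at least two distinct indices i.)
Roots: {-3, 6, 8}

Each tropical root is a break point of the lower envelope of the lines y = a_i + i · x (there are 4 lines, with slopes 0, 1, ..., 3). Only the lines that attain the minimum somewhere contribute to roots; other lines are dominated. Here the surviving (envelope) indices are i = 3, i = 2, i = 1, i = 0.
Intersections between consecutive envelope lines give the roots: for adjacent envelope indices i < j the intersection is x = (a_i − a_j) / (j − i). Reading off the sorted break points: {-3, 6, 8}.
Verification: at each break x_0, at least two indices attain the minimum of min_i(a_i + i · x_0).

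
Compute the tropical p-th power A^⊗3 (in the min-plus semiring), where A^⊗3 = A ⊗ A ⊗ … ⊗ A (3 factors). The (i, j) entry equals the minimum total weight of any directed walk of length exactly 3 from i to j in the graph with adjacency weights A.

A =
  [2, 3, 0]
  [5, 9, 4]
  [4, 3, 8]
A^⊗3 =
  [6, 5, 4]
  [9, 8, 7]
  [8, 7, 6]

Each entry (A^⊗3)_ij equals the minimum over all length-3 walks i = v_0 → v_1 → … → v_3 = j of Σ_t A[v_t][v_{t+1}]. For example, for (i, j) = (0, 2) we minimise over 9 possible intermediate vertex sequences; the minimum is 4, attained along the walk 0 → 0 → 0 → 2.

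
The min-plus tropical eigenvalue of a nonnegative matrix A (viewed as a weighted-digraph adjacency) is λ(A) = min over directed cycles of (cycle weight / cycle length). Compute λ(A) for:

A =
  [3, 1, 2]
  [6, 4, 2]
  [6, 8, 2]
λ(A) = 2

Enumerate directed cycles and compute their means (weight / length). Sample:
  cycle 0 → 0: weight = 3, length = 1, mean = 3/1 ≈ 3.000
  cycle 1 → 1: weight = 4, length = 1, mean = 4/1 ≈ 4.000
  cycle 2 → 2: weight = 2, length = 1, mean = 2/1 ≈ 2.000
  cycle 0 → 1 → 0: weight = 7, length = 2, mean = 7/2 ≈ 3.500
  cycle 0 → 2 → 0: weight = 8, length = 2, mean = 8/2 ≈ 4.000
  cycle 1 → 0 → 1: weight = 7, length = 2, mean = 7/2 ≈ 3.500
Minimum mean = 2.000, attained e.g. along the cycle 2 → 2 with weight 2 and length 1. So λ(A) = 2/1 = 2.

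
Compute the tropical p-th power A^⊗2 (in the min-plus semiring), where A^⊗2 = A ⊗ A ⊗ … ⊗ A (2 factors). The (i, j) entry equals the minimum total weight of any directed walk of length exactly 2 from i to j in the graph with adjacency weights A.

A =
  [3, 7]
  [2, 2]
A^⊗2 =
  [6, 9]
  [4, 4]

Each entry (A^⊗2)_ij equals the minimum over all length-2 walks i = v_0 → v_1 → … → v_2 = j of Σ_t A[v_t][v_{t+1}]. For example, for (i, j) = (0, 1) we minimise over 2 possible intermediate vertex sequences; the minimum is 9, attained along the walk 0 → 1 → 1.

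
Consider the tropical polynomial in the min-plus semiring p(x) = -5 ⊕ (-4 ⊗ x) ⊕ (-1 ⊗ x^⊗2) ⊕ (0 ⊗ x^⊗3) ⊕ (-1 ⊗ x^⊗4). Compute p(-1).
p(-1) = -5

A tropical monomial a ⊗ x^⊗i evaluates to a + i · x. Evaluating each term at x = -1:
  Term 0 contributes -5 + 0 · -1 = -5
  Term 1 contributes -4 + 1 · -1 = -5
  Term 2 contributes -1 + 2 · -1 = -3
  Term 3 contributes 0 + 3 · -1 = -3
  Term 4 contributes -1 + 4 · -1 = -5
p(-1) = ⊕ of these = min[-5, -5, -3, -3, -5] = -5.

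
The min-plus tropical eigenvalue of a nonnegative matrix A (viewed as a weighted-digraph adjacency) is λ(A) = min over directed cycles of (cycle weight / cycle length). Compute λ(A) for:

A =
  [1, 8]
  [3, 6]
λ(A) = 1

Enumerate directed cycles and compute their means (weight / length). Sample:
  cycle 0 → 0: weight = 1, length = 1, mean = 1/1 ≈ 1.000
  cycle 1 → 1: weight = 6, length = 1, mean = 6/1 ≈ 6.000
  cycle 0 → 1 → 0: weight = 11, length = 2, mean = 11/2 ≈ 5.500
  cycle 1 → 0 → 1: weight = 11, length = 2, mean = 11/2 ≈ 5.500
Minimum mean = 1.000, attained e.g. along the cycle 0 → 0 with weight 1 and length 1. So λ(A) = 1/1 = 1.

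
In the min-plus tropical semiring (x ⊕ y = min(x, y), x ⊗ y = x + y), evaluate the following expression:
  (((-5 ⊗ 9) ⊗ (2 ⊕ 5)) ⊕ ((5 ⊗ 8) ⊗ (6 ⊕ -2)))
(((-5 ⊗ 9) ⊗ (2 ⊕ 5)) ⊕ ((5 ⊗ 8) ⊗ (6 ⊕ -2))) = 6

Expand innermost to outermost. Recall ⊕ takes the minimum of its arguments and ⊗ takes their sum. Working out the expression (((-5 ⊗ 9) ⊗ (2 ⊕ 5)) ⊕ ((5 ⊗ 8) ⊗ (6 ⊕ -2))) gives 6.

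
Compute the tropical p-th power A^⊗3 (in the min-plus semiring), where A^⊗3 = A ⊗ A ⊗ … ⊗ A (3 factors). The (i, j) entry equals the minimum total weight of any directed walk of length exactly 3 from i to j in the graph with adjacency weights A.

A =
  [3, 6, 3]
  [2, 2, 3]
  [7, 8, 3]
A^⊗3 =
  [9, 10, 9]
  [6, 6, 7]
  [12, 12, 9]

Each entry (A^⊗3)_ij equals the minimum over all length-3 walks i = v_0 → v_1 → … → v_3 = j of Σ_t A[v_t][v_{t+1}]. For example, for (i, j) = (0, 2) we minimise over 9 possible intermediate vertex sequences; the minimum is 9, attained along the walk 0 → 0 → 0 → 2.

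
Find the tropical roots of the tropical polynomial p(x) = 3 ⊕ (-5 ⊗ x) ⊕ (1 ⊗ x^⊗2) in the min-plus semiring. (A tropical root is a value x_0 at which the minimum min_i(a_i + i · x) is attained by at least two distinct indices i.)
Roots: {-6, 8}

Each tropical root is a break point of the lower envelope of the lines y = a_i + i · x (there are 3 lines, with slopes 0, 1, ..., 2). Only the lines that attain the minimum somewhere contribute to roots; other lines are dominated. Here the surviving (envelope) indices are i = 2, i = 1, i = 0.
Intersections between consecutive envelope lines give the roots: for adjacent envelope indices i < j the intersection is x = (a_i − a_j) / (j − i). Reading off the sorted break points: {-6, 8}.
Verification: at each break x_0, at least two indices attain the minimum of min_i(a_i + i · x_0).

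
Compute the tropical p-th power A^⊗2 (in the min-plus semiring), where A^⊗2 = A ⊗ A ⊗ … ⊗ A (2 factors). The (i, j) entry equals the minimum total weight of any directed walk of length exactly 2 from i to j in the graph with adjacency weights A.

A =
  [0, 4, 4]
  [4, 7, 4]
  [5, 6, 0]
A^⊗2 =
  [0, 4, 4]
  [4, 8, 4]
  [5, 6, 0]

Each entry (A^⊗2)_ij equals the minimum over all length-2 walks i = v_0 → v_1 → … → v_2 = j of Σ_t A[v_t][v_{t+1}]. For example, for (i, j) = (0, 2) we minimise over 3 possible intermediate vertex sequences; the minimum is 4, attained along the walk 0 → 0 → 2.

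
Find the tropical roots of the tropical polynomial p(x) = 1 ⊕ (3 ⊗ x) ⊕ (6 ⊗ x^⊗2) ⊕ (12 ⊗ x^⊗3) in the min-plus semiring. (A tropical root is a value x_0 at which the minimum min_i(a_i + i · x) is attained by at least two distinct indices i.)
Roots: {-6, -3, -2}

Each tropical root is a break point of the lower envelope of the lines y = a_i + i · x (there are 4 lines, with slopes 0, 1, ..., 3). Only the lines that attain the minimum somewhere contribute to roots; other lines are dominated. Here the surviving (envelope) indices are i = 3, i = 2, i = 1, i = 0.
Intersections between consecutive envelope lines give the roots: for adjacent envelope indices i < j the intersection is x = (a_i − a_j) / (j − i). Reading off the sorted break points: {-6, -3, -2}.
Verification: at each break x_0, at least two indices attain the minimum of min_i(a_i + i · x_0).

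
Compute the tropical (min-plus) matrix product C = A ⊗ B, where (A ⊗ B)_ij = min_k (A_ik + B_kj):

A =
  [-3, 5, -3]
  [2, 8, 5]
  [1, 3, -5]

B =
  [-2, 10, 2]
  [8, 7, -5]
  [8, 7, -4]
A ⊗ B =
  [-5, 4, -7]
  [0, 12, 1]
  [-1, 2, -9]

Apply the min-plus product entry-by-entry:
  C[0][0] = min over k of (A[0][0] + B[0][0] = -3 + -2 = -5, A[0][1] + B[1][0] = 5 + 8 = 13, A[0][2] + B[2][0] = -3 + 8 = 5) = -5 (attained at k = 0)
  C[0][1] = min over k of (A[0][0] + B[0][1] = -3 + 10 = 7, A[0][1] + B[1][1] = 5 + 7 = 12, A[0][2] + B[2][1] = -3 + 7 = 4) = 4 (attained at k = 2)
  C[0][2] = min over k of (A[0][0] + B[0][2] = -3 + 2 = -1, A[0][1] + B[1][2] = 5 + -5 = 0, A[0][2] + B[2][2] = -3 + -4 = -7) = -7 (attained at k = 2)
  C[1][0] = min over k of (A[1][0] + B[0][0] = 2 + -2 = 0, A[1][1] + B[1][0] = 8 + 8 = 16, A[1][2] + B[2][0] = 5 + 8 = 13) = 0 (attained at k = 0)
  C[1][1] = min over k of (A[1][0] + B[0][1] = 2 + 10 = 12, A[1][1] + B[1][1] = 8 + 7 = 15, A[1][2] + B[2][1] = 5 + 7 = 12) = 12 (attained at k = 0)
  C[1][2] = min over k of (A[1][0] + B[0][2] = 2 + 2 = 4, A[1][1] + B[1][2] = 8 + -5 = 3, A[1][2] + B[2][2] = 5 + -4 = 1) = 1 (attained at k = 2)
  C[2][0] = min over k of (A[2][0] + B[0][0] = 1 + -2 = -1, A[2][1] + B[1][0] = 3 + 8 = 11, A[2][2] + B[2][0] = -5 + 8 = 3) = -1 (attained at k = 0)
  C[2][1] = min over k of (A[2][0] + B[0][1] = 1 + 10 = 11, A[2][1] + B[1][1] = 3 + 7 = 10, A[2][2] + B[2][1] = -5 + 7 = 2) = 2 (attained at k = 2)
  C[2][2] = min over k of (A[2][0] + B[0][2] = 1 + 2 = 3, A[2][1] + B[1][2] = 3 + -5 = -2, A[2][2] + B[2][2] = -5 + -4 = -9) = -9 (attained at k = 2)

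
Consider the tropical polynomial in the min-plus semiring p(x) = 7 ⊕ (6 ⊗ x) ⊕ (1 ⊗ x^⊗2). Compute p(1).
p(1) = 3

A tropical monomial a ⊗ x^⊗i evaluates to a + i · x. Evaluating each term at x = 1:
  Term 0 contributes 7 + 0 · 1 = 7
  Term 1 contributes 6 + 1 · 1 = 7
  Term 2 contributes 1 + 2 · 1 = 3
p(1) = ⊕ of these = min[7, 7, 3] = 3.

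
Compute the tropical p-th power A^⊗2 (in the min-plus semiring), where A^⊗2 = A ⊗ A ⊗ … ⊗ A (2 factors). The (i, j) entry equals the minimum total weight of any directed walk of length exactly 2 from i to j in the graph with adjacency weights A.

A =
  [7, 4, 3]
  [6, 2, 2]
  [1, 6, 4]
A^⊗2 =
  [4, 6, 6]
  [3, 4, 4]
  [5, 5, 4]

Each entry (A^⊗2)_ij equals the minimum over all length-2 walks i = v_0 → v_1 → … → v_2 = j of Σ_t A[v_t][v_{t+1}]. For example, for (i, j) = (0, 2) we minimise over 3 possible intermediate vertex sequences; the minimum is 6, attained along the walk 0 → 1 → 2.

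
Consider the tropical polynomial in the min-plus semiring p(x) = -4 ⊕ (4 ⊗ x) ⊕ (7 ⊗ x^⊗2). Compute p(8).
p(8) = -4

A tropical monomial a ⊗ x^⊗i evaluates to a + i · x. Evaluating each term at x = 8:
  Term 0 contributes -4 + 0 · 8 = -4
  Term 1 contributes 4 + 1 · 8 = 12
  Term 2 contributes 7 + 2 · 8 = 23
p(8) = ⊕ of these = min[-4, 12, 23] = -4.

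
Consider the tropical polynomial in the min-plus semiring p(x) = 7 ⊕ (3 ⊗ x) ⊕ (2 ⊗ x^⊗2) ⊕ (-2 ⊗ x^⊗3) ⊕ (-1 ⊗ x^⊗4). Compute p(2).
p(2) = 4

A tropical monomial a ⊗ x^⊗i evaluates to a + i · x. Evaluating each term at x = 2:
  Term 0 contributes 7 + 0 · 2 = 7
  Term 1 contributes 3 + 1 · 2 = 5
  Term 2 contributes 2 + 2 · 2 = 6
  Term 3 contributes -2 + 3 · 2 = 4
  Term 4 contributes -1 + 4 · 2 = 7
p(2) = ⊕ of these = min[7, 5, 6, 4, 7] = 4.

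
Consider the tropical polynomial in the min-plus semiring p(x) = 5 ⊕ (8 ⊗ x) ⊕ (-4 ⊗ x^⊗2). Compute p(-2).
p(-2) = -8

A tropical monomial a ⊗ x^⊗i evaluates to a + i · x. Evaluating each term at x = -2:
  Term 0 contributes 5 + 0 · -2 = 5
  Term 1 contributes 8 + 1 · -2 = 6
  Term 2 contributes -4 + 2 · -2 = -8
p(-2) = ⊕ of these = min[5, 6, -8] = -8.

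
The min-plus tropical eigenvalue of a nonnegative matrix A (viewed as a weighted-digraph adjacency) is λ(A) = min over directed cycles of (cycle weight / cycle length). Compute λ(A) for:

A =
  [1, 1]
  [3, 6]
λ(A) = 1

Enumerate directed cycles and compute their means (weight / length). Sample:
  cycle 0 → 0: weight = 1, length = 1, mean = 1/1 ≈ 1.000
  cycle 1 → 1: weight = 6, length = 1, mean = 6/1 ≈ 6.000
  cycle 0 → 1 → 0: weight = 4, length = 2, mean = 4/2 ≈ 2.000
  cycle 1 → 0 → 1: weight = 4, length = 2, mean = 4/2 ≈ 2.000
Minimum mean = 1.000, attained e.g. along the cycle 0 → 0 with weight 1 and length 1. So λ(A) = 1/1 = 1.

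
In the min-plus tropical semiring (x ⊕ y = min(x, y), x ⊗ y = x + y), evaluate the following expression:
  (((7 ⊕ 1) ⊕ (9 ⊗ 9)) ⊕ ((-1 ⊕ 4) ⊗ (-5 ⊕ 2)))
(((7 ⊕ 1) ⊕ (9 ⊗ 9)) ⊕ ((-1 ⊕ 4) ⊗ (-5 ⊕ 2))) = -6

Expand innermost to outermost. Recall ⊕ takes the minimum of its arguments and ⊗ takes their sum. Working out the expression (((7 ⊕ 1) ⊕ (9 ⊗ 9)) ⊕ ((-1 ⊕ 4) ⊗ (-5 ⊕ 2))) gives -6.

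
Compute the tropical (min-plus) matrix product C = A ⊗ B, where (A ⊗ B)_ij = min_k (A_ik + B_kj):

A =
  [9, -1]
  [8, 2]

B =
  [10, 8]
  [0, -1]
A ⊗ B =
  [-1, -2]
  [2, 1]

Apply the min-plus product entry-by-entry:
  C[0][0] = min over k of (A[0][0] + B[0][0] = 9 + 10 = 19, A[0][1] + B[1][0] = -1 + 0 = -1) = -1 (attained at k = 1)
  C[0][1] = min over k of (A[0][0] + B[0][1] = 9 + 8 = 17, A[0][1] + B[1][1] = -1 + -1 = -2) = -2 (attained at k = 1)
  C[1][0] = min over k of (A[1][0] + B[0][0] = 8 + 10 = 18, A[1][1] + B[1][0] = 2 + 0 = 2) = 2 (attained at k = 1)
  C[1][1] = min over k of (A[1][0] + B[0][1] = 8 + 8 = 16, A[1][1] + B[1][1] = 2 + -1 = 1) = 1 (attained at k = 1)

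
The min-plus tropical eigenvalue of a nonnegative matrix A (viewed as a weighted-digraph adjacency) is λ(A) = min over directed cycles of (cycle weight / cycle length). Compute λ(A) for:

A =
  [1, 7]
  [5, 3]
λ(A) = 1

Enumerate directed cycles and compute their means (weight / length). Sample:
  cycle 0 → 0: weight = 1, length = 1, mean = 1/1 ≈ 1.000
  cycle 1 → 1: weight = 3, length = 1, mean = 3/1 ≈ 3.000
  cycle 0 → 1 → 0: weight = 12, length = 2, mean = 12/2 ≈ 6.000
  cycle 1 → 0 → 1: weight = 12, length = 2, mean = 12/2 ≈ 6.000
Minimum mean = 1.000, attained e.g. along the cycle 0 → 0 with weight 1 and length 1. So λ(A) = 1/1 = 1.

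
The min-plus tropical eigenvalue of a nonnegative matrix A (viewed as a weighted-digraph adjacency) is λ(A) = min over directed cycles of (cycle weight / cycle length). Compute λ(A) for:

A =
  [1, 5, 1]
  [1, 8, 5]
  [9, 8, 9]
λ(A) = 1

Enumerate directed cycles and compute their means (weight / length). Sample:
  cycle 0 → 0: weight = 1, length = 1, mean = 1/1 ≈ 1.000
  cycle 1 → 1: weight = 8, length = 1, mean = 8/1 ≈ 8.000
  cycle 2 → 2: weight = 9, length = 1, mean = 9/1 ≈ 9.000
  cycle 0 → 1 → 0: weight = 6, length = 2, mean = 6/2 ≈ 3.000
  cycle 0 → 2 → 0: weight = 10, length = 2, mean = 10/2 ≈ 5.000
  cycle 1 → 0 → 1: weight = 6, length = 2, mean = 6/2 ≈ 3.000
Minimum mean = 1.000, attained e.g. along the cycle 0 → 0 with weight 1 and length 1. So λ(A) = 1/1 = 1.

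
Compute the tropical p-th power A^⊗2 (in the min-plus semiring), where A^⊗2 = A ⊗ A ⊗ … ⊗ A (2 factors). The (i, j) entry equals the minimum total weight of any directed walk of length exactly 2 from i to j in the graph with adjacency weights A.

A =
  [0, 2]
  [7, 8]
A^⊗2 =
  [0, 2]
  [7, 9]

Each entry (A^⊗2)_ij equals the minimum over all length-2 walks i = v_0 → v_1 → … → v_2 = j of Σ_t A[v_t][v_{t+1}]. For example, for (i, j) = (0, 1) we minimise over 2 possible intermediate vertex sequences; the minimum is 2, attained along the walk 0 → 0 → 1.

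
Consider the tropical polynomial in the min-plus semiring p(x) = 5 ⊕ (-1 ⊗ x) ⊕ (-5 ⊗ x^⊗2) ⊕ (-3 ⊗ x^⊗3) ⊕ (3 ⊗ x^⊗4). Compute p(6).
p(6) = 5

A tropical monomial a ⊗ x^⊗i evaluates to a + i · x. Evaluating each term at x = 6:
  Term 0 contributes 5 + 0 · 6 = 5
  Term 1 contributes -1 + 1 · 6 = 5
  Term 2 contributes -5 + 2 · 6 = 7
  Term 3 contributes -3 + 3 · 6 = 15
  Term 4 contributes 3 + 4 · 6 = 27
p(6) = ⊕ of these = min[5, 5, 7, 15, 27] = 5.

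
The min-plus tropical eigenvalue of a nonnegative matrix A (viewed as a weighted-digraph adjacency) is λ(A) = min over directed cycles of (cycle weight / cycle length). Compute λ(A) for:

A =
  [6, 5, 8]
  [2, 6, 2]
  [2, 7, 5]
λ(A) = 3

Enumerate directed cycles and compute their means (weight / length). Sample:
  cycle 0 → 0: weight = 6, length = 1, mean = 6/1 ≈ 6.000
  cycle 1 → 1: weight = 6, length = 1, mean = 6/1 ≈ 6.000
  cycle 2 → 2: weight = 5, length = 1, mean = 5/1 ≈ 5.000
  cycle 0 → 1 → 0: weight = 7, length = 2, mean = 7/2 ≈ 3.500
  cycle 0 → 2 → 0: weight = 10, length = 2, mean = 10/2 ≈ 5.000
  cycle 1 → 0 → 1: weight = 7, length = 2, mean = 7/2 ≈ 3.500
Minimum mean = 3.000, attained e.g. along the cycle 0 → 1 → 2 → 0 with weight 9 and length 3. So λ(A) = 9/3 = 3.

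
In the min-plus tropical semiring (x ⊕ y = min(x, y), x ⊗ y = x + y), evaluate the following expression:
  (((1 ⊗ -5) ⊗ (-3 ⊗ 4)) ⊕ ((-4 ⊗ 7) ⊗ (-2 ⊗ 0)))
(((1 ⊗ -5) ⊗ (-3 ⊗ 4)) ⊕ ((-4 ⊗ 7) ⊗ (-2 ⊗ 0))) = -3

Expand innermost to outermost. Recall ⊕ takes the minimum of its arguments and ⊗ takes their sum. Working out the expression (((1 ⊗ -5) ⊗ (-3 ⊗ 4)) ⊕ ((-4 ⊗ 7) ⊗ (-2 ⊗ 0))) gives -3.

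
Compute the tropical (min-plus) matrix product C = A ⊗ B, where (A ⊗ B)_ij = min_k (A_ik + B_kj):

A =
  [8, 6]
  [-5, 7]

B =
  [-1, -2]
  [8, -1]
A ⊗ B =
  [7, 5]
  [-6, -7]

Apply the min-plus product entry-by-entry:
  C[0][0] = min over k of (A[0][0] + B[0][0] = 8 + -1 = 7, A[0][1] + B[1][0] = 6 + 8 = 14) = 7 (attained at k = 0)
  C[0][1] = min over k of (A[0][0] + B[0][1] = 8 + -2 = 6, A[0][1] + B[1][1] = 6 + -1 = 5) = 5 (attained at k = 1)
  C[1][0] = min over k of (A[1][0] + B[0][0] = -5 + -1 = -6, A[1][1] + B[1][0] = 7 + 8 = 15) = -6 (attained at k = 0)
  C[1][1] = min over k of (A[1][0] + B[0][1] = -5 + -2 = -7, A[1][1] + B[1][1] = 7 + -1 = 6) = -7 (attained at k = 0)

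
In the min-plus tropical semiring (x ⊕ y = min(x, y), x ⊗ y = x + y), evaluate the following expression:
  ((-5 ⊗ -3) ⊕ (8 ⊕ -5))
((-5 ⊗ -3) ⊕ (8 ⊕ -5)) = -8

Expand innermost to outermost. Recall ⊕ takes the minimum of its arguments and ⊗ takes their sum. Working out the expression ((-5 ⊗ -3) ⊕ (8 ⊕ -5)) gives -8.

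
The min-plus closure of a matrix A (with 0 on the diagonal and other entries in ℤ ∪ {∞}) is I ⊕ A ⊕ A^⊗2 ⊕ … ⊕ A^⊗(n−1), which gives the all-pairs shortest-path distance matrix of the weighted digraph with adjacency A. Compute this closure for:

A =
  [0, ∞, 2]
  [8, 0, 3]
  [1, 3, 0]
Closure =
  [0, 5, 2]
  [4, 0, 3]
  [1, 3, 0]

This is the Floyd-Warshall all-pairs shortest-path computation. For each intermediate vertex k = 0, 1, …, 2, update dist[i][j] ← min(dist[i][j], dist[i][k] + dist[k][j]). The final matrix gives, for each (i, j), the minimum total weight of any directed path from i to j (possibly empty when i = j).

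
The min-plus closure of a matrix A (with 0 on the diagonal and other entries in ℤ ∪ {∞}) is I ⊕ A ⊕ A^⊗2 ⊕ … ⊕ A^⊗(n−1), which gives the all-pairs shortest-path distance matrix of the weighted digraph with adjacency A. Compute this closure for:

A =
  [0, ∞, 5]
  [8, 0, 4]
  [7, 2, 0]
Closure =
  [0, 7, 5]
  [8, 0, 4]
  [7, 2, 0]

This is the Floyd-Warshall all-pairs shortest-path computation. For each intermediate vertex k = 0, 1, …, 2, update dist[i][j] ← min(dist[i][j], dist[i][k] + dist[k][j]). The final matrix gives, for each (i, j), the minimum total weight of any directed path from i to j (possibly empty when i = j).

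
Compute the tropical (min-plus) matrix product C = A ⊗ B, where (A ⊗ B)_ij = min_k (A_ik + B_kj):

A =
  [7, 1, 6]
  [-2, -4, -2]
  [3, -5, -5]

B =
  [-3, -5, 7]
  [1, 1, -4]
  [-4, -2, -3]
A ⊗ B =
  [2, 2, -3]
  [-6, -7, -8]
  [-9, -7, -9]

Apply the min-plus product entry-by-entry:
  C[0][0] = min over k of (A[0][0] + B[0][0] = 7 + -3 = 4, A[0][1] + B[1][0] = 1 + 1 = 2, A[0][2] + B[2][0] = 6 + -4 = 2) = 2 (attained at k = 1)
  C[0][1] = min over k of (A[0][0] + B[0][1] = 7 + -5 = 2, A[0][1] + B[1][1] = 1 + 1 = 2, A[0][2] + B[2][1] = 6 + -2 = 4) = 2 (attained at k = 0)
  C[0][2] = min over k of (A[0][0] + B[0][2] = 7 + 7 = 14, A[0][1] + B[1][2] = 1 + -4 = -3, A[0][2] + B[2][2] = 6 + -3 = 3) = -3 (attained at k = 1)
  C[1][0] = min over k of (A[1][0] + B[0][0] = -2 + -3 = -5, A[1][1] + B[1][0] = -4 + 1 = -3, A[1][2] + B[2][0] = -2 + -4 = -6) = -6 (attained at k = 2)
  C[1][1] = min over k of (A[1][0] + B[0][1] = -2 + -5 = -7, A[1][1] + B[1][1] = -4 + 1 = -3, A[1][2] + B[2][1] = -2 + -2 = -4) = -7 (attained at k = 0)
  C[1][2] = min over k of (A[1][0] + B[0][2] = -2 + 7 = 5, A[1][1] + B[1][2] = -4 + -4 = -8, A[1][2] + B[2][2] = -2 + -3 = -5) = -8 (attained at k = 1)
  C[2][0] = min over k of (A[2][0] + B[0][0] = 3 + -3 = 0, A[2][1] + B[1][0] = -5 + 1 = -4, A[2][2] + B[2][0] = -5 + -4 = -9) = -9 (attained at k = 2)
  C[2][1] = min over k of (A[2][0] + B[0][1] = 3 + -5 = -2, A[2][1] + B[1][1] = -5 + 1 = -4, A[2][2] + B[2][1] = -5 + -2 = -7) = -7 (attained at k = 2)
  C[2][2] = min over k of (A[2][0] + B[0][2] = 3 + 7 = 10, A[2][1] + B[1][2] = -5 + -4 = -9, A[2][2] + B[2][2] = -5 + -3 = -8) = -9 (attained at k = 1)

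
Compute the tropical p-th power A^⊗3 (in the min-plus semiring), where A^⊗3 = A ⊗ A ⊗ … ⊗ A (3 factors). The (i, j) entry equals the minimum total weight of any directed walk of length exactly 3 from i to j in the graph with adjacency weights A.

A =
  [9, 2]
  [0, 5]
A^⊗3 =
  [7, 4]
  [2, 7]

Each entry (A^⊗3)_ij equals the minimum over all length-3 walks i = v_0 → v_1 → … → v_3 = j of Σ_t A[v_t][v_{t+1}]. For example, for (i, j) = (0, 1) we minimise over 4 possible intermediate vertex sequences; the minimum is 4, attained along the walk 0 → 1 → 0 → 1.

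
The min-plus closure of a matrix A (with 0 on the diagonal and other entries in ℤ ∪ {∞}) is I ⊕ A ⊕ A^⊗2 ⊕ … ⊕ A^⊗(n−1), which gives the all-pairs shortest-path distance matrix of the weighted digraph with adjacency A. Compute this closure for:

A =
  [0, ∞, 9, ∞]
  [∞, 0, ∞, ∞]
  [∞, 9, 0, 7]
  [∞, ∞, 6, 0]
Closure =
  [0, 18, 9, 16]
  [∞, 0, ∞, ∞]
  [∞, 9, 0, 7]
  [∞, 15, 6, 0]

This is the Floyd-Warshall all-pairs shortest-path computation. For each intermediate vertex k = 0, 1, …, 3, update dist[i][j] ← min(dist[i][j], dist[i][k] + dist[k][j]). The final matrix gives, for each (i, j), the minimum total weight of any directed path from i to j (possibly empty when i = j).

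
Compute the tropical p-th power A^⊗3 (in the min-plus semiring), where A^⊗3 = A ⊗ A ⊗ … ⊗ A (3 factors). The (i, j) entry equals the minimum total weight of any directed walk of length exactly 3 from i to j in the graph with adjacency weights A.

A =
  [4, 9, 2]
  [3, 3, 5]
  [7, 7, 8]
A^⊗3 =
  [12, 12, 10]
  [9, 9, 8]
  [13, 13, 12]

Each entry (A^⊗3)_ij equals the minimum over all length-3 walks i = v_0 → v_1 → … → v_3 = j of Σ_t A[v_t][v_{t+1}]. For example, for (i, j) = (0, 2) we minimise over 9 possible intermediate vertex sequences; the minimum is 10, attained along the walk 0 → 0 → 0 → 2.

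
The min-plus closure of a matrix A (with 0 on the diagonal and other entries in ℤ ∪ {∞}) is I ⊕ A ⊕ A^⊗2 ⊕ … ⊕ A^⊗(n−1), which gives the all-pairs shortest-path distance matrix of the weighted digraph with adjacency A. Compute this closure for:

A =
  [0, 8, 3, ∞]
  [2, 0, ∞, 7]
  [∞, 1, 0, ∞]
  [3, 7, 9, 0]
Closure =
  [0, 4, 3, 11]
  [2, 0, 5, 7]
  [3, 1, 0, 8]
  [3, 7, 6, 0]

This is the Floyd-Warshall all-pairs shortest-path computation. For each intermediate vertex k = 0, 1, …, 3, update dist[i][j] ← min(dist[i][j], dist[i][k] + dist[k][j]). The final matrix gives, for each (i, j), the minimum total weight of any directed path from i to j (possibly empty when i = j).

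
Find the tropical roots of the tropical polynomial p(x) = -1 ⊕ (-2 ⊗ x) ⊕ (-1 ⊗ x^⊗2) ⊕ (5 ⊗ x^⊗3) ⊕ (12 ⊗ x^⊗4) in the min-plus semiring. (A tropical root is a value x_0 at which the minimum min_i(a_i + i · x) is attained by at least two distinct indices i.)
Roots: {-7, -6, -1, 1}

Each tropical root is a break point of the lower envelope of the lines y = a_i + i · x (there are 5 lines, with slopes 0, 1, ..., 4). Only the lines that attain the minimum somewhere contribute to roots; other lines are dominated. Here the surviving (envelope) indices are i = 4, i = 3, i = 2, i = 1, i = 0.
Intersections between consecutive envelope lines give the roots: for adjacent envelope indices i < j the intersection is x = (a_i − a_j) / (j − i). Reading off the sorted break points: {-7, -6, -1, 1}.
Verification: at each break x_0, at least two indices attain the minimum of min_i(a_i + i · x_0).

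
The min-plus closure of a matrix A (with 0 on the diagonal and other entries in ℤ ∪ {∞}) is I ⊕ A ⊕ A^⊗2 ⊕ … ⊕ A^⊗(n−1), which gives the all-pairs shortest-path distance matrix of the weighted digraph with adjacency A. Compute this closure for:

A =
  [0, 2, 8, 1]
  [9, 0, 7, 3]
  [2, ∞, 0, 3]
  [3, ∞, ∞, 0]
Closure =
  [0, 2, 8, 1]
  [6, 0, 7, 3]
  [2, 4, 0, 3]
  [3, 5, 11, 0]

This is the Floyd-Warshall all-pairs shortest-path computation. For each intermediate vertex k = 0, 1, …, 3, update dist[i][j] ← min(dist[i][j], dist[i][k] + dist[k][j]). The final matrix gives, for each (i, j), the minimum total weight of any directed path from i to j (possibly empty when i = j).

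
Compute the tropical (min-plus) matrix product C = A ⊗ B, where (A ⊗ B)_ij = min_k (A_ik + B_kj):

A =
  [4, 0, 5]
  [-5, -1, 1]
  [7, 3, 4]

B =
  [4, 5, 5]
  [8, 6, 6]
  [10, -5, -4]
A ⊗ B =
  [8, 0, 1]
  [-1, -4, -3]
  [11, -1, 0]

Apply the min-plus product entry-by-entry:
  C[0][0] = min over k of (A[0][0] + B[0][0] = 4 + 4 = 8, A[0][1] + B[1][0] = 0 + 8 = 8, A[0][2] + B[2][0] = 5 + 10 = 15) = 8 (attained at k = 0)
  C[0][1] = min over k of (A[0][0] + B[0][1] = 4 + 5 = 9, A[0][1] + B[1][1] = 0 + 6 = 6, A[0][2] + B[2][1] = 5 + -5 = 0) = 0 (attained at k = 2)
  C[0][2] = min over k of (A[0][0] + B[0][2] = 4 + 5 = 9, A[0][1] + B[1][2] = 0 + 6 = 6, A[0][2] + B[2][2] = 5 + -4 = 1) = 1 (attained at k = 2)
  C[1][0] = min over k of (A[1][0] + B[0][0] = -5 + 4 = -1, A[1][1] + B[1][0] = -1 + 8 = 7, A[1][2] + B[2][0] = 1 + 10 = 11) = -1 (attained at k = 0)
  C[1][1] = min over k of (A[1][0] + B[0][1] = -5 + 5 = 0, A[1][1] + B[1][1] = -1 + 6 = 5, A[1][2] + B[2][1] = 1 + -5 = -4) = -4 (attained at k = 2)
  C[1][2] = min over k of (A[1][0] + B[0][2] = -5 + 5 = 0, A[1][1] + B[1][2] = -1 + 6 = 5, A[1][2] + B[2][2] = 1 + -4 = -3) = -3 (attained at k = 2)
  C[2][0] = min over k of (A[2][0] + B[0][0] = 7 + 4 = 11, A[2][1] + B[1][0] = 3 + 8 = 11, A[2][2] + B[2][0] = 4 + 10 = 14) = 11 (attained at k = 0)
  C[2][1] = min over k of (A[2][0] + B[0][1] = 7 + 5 = 12, A[2][1] + B[1][1] = 3 + 6 = 9, A[2][2] + B[2][1] = 4 + -5 = -1) = -1 (attained at k = 2)
  C[2][2] = min over k of (A[2][0] + B[0][2] = 7 + 5 = 12, A[2][1] + B[1][2] = 3 + 6 = 9, A[2][2] + B[2][2] = 4 + -4 = 0) = 0 (attained at k = 2)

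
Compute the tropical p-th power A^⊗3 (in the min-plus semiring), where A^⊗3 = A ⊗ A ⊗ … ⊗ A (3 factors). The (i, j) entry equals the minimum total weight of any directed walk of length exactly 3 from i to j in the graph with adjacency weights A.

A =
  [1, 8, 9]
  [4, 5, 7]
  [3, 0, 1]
A^⊗3 =
  [3, 10, 11]
  [6, 8, 9]
  [5, 2, 3]

Each entry (A^⊗3)_ij equals the minimum over all length-3 walks i = v_0 → v_1 → … → v_3 = j of Σ_t A[v_t][v_{t+1}]. For example, for (i, j) = (0, 2) we minimise over 9 possible intermediate vertex sequences; the minimum is 11, attained along the walk 0 → 0 → 0 → 2.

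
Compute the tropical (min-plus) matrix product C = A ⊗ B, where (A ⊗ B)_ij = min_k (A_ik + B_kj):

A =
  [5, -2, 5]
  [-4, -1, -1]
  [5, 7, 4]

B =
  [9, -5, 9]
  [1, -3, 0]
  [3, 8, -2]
A ⊗ B =
  [-1, -5, -2]
  [0, -9, -3]
  [7, 0, 2]

Apply the min-plus product entry-by-entry:
  C[0][0] = min over k of (A[0][0] + B[0][0] = 5 + 9 = 14, A[0][1] + B[1][0] = -2 + 1 = -1, A[0][2] + B[2][0] = 5 + 3 = 8) = -1 (attained at k = 1)
  C[0][1] = min over k of (A[0][0] + B[0][1] = 5 + -5 = 0, A[0][1] + B[1][1] = -2 + -3 = -5, A[0][2] + B[2][1] = 5 + 8 = 13) = -5 (attained at k = 1)
  C[0][2] = min over k of (A[0][0] + B[0][2] = 5 + 9 = 14, A[0][1] + B[1][2] = -2 + 0 = -2, A[0][2] + B[2][2] = 5 + -2 = 3) = -2 (attained at k = 1)
  C[1][0] = min over k of (A[1][0] + B[0][0] = -4 + 9 = 5, A[1][1] + B[1][0] = -1 + 1 = 0, A[1][2] + B[2][0] = -1 + 3 = 2) = 0 (attained at k = 1)
  C[1][1] = min over k of (A[1][0] + B[0][1] = -4 + -5 = -9, A[1][1] + B[1][1] = -1 + -3 = -4, A[1][2] + B[2][1] = -1 + 8 = 7) = -9 (attained at k = 0)
  C[1][2] = min over k of (A[1][0] + B[0][2] = -4 + 9 = 5, A[1][1] + B[1][2] = -1 + 0 = -1, A[1][2] + B[2][2] = -1 + -2 = -3) = -3 (attained at k = 2)
  C[2][0] = min over k of (A[2][0] + B[0][0] = 5 + 9 = 14, A[2][1] + B[1][0] = 7 + 1 = 8, A[2][2] + B[2][0] = 4 + 3 = 7) = 7 (attained at k = 2)
  C[2][1] = min over k of (A[2][0] + B[0][1] = 5 + -5 = 0, A[2][1] + B[1][1] = 7 + -3 = 4, A[2][2] + B[2][1] = 4 + 8 = 12) = 0 (attained at k = 0)
  C[2][2] = min over k of (A[2][0] + B[0][2] = 5 + 9 = 14, A[2][1] + B[1][2] = 7 + 0 = 7, A[2][2] + B[2][2] = 4 + -2 = 2) = 2 (attained at k = 2)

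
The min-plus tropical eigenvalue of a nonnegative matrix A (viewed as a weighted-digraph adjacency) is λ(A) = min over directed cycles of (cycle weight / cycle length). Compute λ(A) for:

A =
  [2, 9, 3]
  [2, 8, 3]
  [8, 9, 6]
λ(A) = 2

Enumerate directed cycles and compute their means (weight / length). Sample:
  cycle 0 → 0: weight = 2, length = 1, mean = 2/1 ≈ 2.000
  cycle 1 → 1: weight = 8, length = 1, mean = 8/1 ≈ 8.000
  cycle 2 → 2: weight = 6, length = 1, mean = 6/1 ≈ 6.000
  cycle 0 → 1 → 0: weight = 11, length = 2, mean = 11/2 ≈ 5.500
  cycle 0 → 2 → 0: weight = 11, length = 2, mean = 11/2 ≈ 5.500
  cycle 1 → 0 → 1: weight = 11, length = 2, mean = 11/2 ≈ 5.500
Minimum mean = 2.000, attained e.g. along the cycle 0 → 0 with weight 2 and length 1. So λ(A) = 2/1 = 2.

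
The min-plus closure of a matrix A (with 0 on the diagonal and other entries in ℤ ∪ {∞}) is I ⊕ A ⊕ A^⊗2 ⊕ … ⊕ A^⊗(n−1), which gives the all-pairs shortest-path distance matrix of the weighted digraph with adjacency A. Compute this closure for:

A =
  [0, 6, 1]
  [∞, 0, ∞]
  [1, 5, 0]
Closure =
  [0, 6, 1]
  [∞, 0, ∞]
  [1, 5, 0]

This is the Floyd-Warshall all-pairs shortest-path computation. For each intermediate vertex k = 0, 1, …, 2, update dist[i][j] ← min(dist[i][j], dist[i][k] + dist[k][j]). The final matrix gives, for each (i, j), the minimum total weight of any directed path from i to j (possibly empty when i = j).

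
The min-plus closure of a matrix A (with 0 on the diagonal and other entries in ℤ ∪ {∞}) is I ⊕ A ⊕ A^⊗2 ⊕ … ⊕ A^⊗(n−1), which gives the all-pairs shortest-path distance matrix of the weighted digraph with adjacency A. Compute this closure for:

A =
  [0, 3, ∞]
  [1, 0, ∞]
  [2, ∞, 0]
Closure =
  [0, 3, ∞]
  [1, 0, ∞]
  [2, 5, 0]

This is the Floyd-Warshall all-pairs shortest-path computation. For each intermediate vertex k = 0, 1, …, 2, update dist[i][j] ← min(dist[i][j], dist[i][k] + dist[k][j]). The final matrix gives, for each (i, j), the minimum total weight of any directed path from i to j (possibly empty when i = j).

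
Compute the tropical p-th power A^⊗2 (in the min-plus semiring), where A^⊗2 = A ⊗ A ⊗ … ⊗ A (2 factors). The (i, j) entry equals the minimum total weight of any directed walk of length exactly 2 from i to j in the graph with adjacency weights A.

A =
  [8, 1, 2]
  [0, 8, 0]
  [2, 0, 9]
A^⊗2 =
  [1, 2, 1]
  [2, 0, 2]
  [0, 3, 0]

Each entry (A^⊗2)_ij equals the minimum over all length-2 walks i = v_0 → v_1 → … → v_2 = j of Σ_t A[v_t][v_{t+1}]. For example, for (i, j) = (0, 2) we minimise over 3 possible intermediate vertex sequences; the minimum is 1, attained along the walk 0 → 1 → 2.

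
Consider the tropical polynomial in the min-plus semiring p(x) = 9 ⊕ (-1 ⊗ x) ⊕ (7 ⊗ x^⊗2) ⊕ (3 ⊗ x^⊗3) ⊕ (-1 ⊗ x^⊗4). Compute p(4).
p(4) = 3

A tropical monomial a ⊗ x^⊗i evaluates to a + i · x. Evaluating each term at x = 4:
  Term 0 contributes 9 + 0 · 4 = 9
  Term 1 contributes -1 + 1 · 4 = 3
  Term 2 contributes 7 + 2 · 4 = 15
  Term 3 contributes 3 + 3 · 4 = 15
  Term 4 contributes -1 + 4 · 4 = 15
p(4) = ⊕ of these = min[9, 3, 15, 15, 15] = 3.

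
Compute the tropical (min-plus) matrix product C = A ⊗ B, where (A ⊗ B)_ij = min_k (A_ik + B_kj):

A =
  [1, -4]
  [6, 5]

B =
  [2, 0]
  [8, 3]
A ⊗ B =
  [3, -1]
  [8, 6]

Apply the min-plus product entry-by-entry:
  C[0][0] = min over k of (A[0][0] + B[0][0] = 1 + 2 = 3, A[0][1] + B[1][0] = -4 + 8 = 4) = 3 (attained at k = 0)
  C[0][1] = min over k of (A[0][0] + B[0][1] = 1 + 0 = 1, A[0][1] + B[1][1] = -4 + 3 = -1) = -1 (attained at k = 1)
  C[1][0] = min over k of (A[1][0] + B[0][0] = 6 + 2 = 8, A[1][1] + B[1][0] = 5 + 8 = 13) = 8 (attained at k = 0)
  C[1][1] = min over k of (A[1][0] + B[0][1] = 6 + 0 = 6, A[1][1] + B[1][1] = 5 + 3 = 8) = 6 (attained at k = 0)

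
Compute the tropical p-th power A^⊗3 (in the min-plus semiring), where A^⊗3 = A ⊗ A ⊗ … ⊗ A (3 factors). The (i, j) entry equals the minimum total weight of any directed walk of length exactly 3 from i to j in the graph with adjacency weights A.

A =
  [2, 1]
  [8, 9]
A^⊗3 =
  [6, 5]
  [12, 11]

Each entry (A^⊗3)_ij equals the minimum over all length-3 walks i = v_0 → v_1 → … → v_3 = j of Σ_t A[v_t][v_{t+1}]. For example, for (i, j) = (0, 1) we minimise over 4 possible intermediate vertex sequences; the minimum is 5, attained along the walk 0 → 0 → 0 → 1.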